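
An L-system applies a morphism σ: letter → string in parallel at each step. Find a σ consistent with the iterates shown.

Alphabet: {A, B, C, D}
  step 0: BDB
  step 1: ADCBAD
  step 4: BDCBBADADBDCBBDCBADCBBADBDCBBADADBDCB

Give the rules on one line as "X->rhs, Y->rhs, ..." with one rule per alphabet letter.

A->BD, B->AD, C->B, D->CB

  step 0 ⇒ step 1: BDB ⇒ AD·CB·AD
    B ↦ AD
    D ↦ CB
    A ↦ BD  (constrained at step 1)
    C ↦ B  (constrained at step 1)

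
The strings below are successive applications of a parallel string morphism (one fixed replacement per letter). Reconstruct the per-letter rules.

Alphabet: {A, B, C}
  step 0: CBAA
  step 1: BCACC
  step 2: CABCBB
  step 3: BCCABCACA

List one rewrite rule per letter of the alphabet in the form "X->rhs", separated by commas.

  step 2 ⇒ step 3: CABCBB ⇒ B·C·CA·B·CA·CA
    A ↦ C
    B ↦ CA
    C ↦ B

A->C, B->CA, C->B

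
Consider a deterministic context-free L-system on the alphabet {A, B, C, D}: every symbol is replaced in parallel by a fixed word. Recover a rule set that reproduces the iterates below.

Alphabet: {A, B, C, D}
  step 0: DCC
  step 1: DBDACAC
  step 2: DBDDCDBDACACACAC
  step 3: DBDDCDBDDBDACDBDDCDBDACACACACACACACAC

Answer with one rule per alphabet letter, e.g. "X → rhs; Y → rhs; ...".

  step 2 ⇒ step 3: DBDDCDBDACACACAC ⇒ DBD·DC·DBD·DBD·AC·DBD·DC·DBD·AC·AC·AC·AC·AC·AC·AC·AC
    A ↦ AC
    B ↦ DC
    C ↦ AC
    D ↦ DBD

A->AC, B->DC, C->AC, D->DBD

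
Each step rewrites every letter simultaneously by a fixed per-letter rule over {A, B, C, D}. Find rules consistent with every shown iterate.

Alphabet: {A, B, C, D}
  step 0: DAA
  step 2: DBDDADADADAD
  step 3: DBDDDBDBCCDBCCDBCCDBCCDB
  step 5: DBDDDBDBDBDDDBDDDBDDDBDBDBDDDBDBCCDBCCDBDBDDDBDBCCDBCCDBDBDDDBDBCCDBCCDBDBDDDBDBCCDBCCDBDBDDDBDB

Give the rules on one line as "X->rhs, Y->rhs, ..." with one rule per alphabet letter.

  step 2 ⇒ step 3: DBDDADADADAD ⇒ DB·DD·DB·DB·CC·DB·CC·DB·CC·DB·CC·DB
    A ↦ CC
    B ↦ DD
    D ↦ DB
    C ↦ AD  (constrained at step 3)

A->CC, B->DD, C->AD, D->DB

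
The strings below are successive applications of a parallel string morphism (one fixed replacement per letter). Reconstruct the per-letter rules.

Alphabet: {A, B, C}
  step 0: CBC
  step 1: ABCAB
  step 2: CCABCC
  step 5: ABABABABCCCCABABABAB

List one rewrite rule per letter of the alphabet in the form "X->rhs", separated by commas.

A->C, B->C, C->AB

  step 1 ⇒ step 2: ABCAB ⇒ C·C·AB·C·C
    A ↦ C
    B ↦ C
    C ↦ AB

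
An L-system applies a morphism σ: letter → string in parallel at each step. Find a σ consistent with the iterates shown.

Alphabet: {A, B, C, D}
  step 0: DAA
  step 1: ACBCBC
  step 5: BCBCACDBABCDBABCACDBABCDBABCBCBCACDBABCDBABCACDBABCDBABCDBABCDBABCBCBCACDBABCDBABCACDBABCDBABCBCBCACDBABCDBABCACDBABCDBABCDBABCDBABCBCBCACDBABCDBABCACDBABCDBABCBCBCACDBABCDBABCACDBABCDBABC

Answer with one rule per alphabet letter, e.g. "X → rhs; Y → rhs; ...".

  step 0 ⇒ step 1: DAA ⇒ AC·BC·BC
    A ↦ BC
    D ↦ AC
    B ↦ DBA  (constrained at step 1)
    C ↦ BC  (constrained at step 1)

A->BC, B->DBA, C->BC, D->AC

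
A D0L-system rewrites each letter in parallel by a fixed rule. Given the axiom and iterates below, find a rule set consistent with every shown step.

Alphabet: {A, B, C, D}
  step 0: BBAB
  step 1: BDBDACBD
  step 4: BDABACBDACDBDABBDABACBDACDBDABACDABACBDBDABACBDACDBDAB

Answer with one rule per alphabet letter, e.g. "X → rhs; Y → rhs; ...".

A->AC, B->BD, C->D, D->AB

  step 0 ⇒ step 1: BBAB ⇒ BD·BD·AC·BD
    A ↦ AC
    B ↦ BD
    C ↦ D  (constrained at step 1)
    D ↦ AB  (constrained at step 1)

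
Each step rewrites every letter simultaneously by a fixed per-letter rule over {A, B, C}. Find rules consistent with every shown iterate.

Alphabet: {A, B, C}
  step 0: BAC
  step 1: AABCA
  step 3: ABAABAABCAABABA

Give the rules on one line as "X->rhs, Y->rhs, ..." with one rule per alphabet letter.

  step 0 ⇒ step 1: BAC ⇒ A·AB·CA
    A ↦ AB
    B ↦ A
    C ↦ CA

A->AB, B->A, C->CA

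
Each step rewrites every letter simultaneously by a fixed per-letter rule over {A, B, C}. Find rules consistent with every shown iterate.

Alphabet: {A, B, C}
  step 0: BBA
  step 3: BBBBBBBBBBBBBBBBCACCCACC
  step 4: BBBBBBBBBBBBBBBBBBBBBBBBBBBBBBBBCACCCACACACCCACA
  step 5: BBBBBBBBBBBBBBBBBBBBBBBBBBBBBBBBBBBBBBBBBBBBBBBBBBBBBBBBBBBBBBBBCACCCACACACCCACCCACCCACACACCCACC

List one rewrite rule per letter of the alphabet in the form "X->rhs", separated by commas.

A->CC, B->BB, C->CA

  step 4 ⇒ step 5: BBBBBBBBBBBBBBBBBBBBBBBBBBBBBBBBCACCCACACACCCACA ⇒ BB·BB·BB·BB·BB·BB·BB·BB·BB·BB·BB·BB·BB·BB·BB·BB·BB·BB·BB·BB·BB·BB·BB·BB·BB·BB·BB·BB·BB·BB·BB·BB·CA·CC·CA·CA·CA·CC·CA·CC·CA·CC·CA·CA·CA·CC·CA·CC
    A ↦ CC
    B ↦ BB
    C ↦ CA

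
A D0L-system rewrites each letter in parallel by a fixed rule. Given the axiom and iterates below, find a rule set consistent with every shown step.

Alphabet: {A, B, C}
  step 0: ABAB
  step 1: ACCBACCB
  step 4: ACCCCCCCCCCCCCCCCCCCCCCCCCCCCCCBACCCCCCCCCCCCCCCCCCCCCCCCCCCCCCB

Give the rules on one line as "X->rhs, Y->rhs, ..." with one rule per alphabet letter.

A->AC, B->CB, C->CC

  step 0 ⇒ step 1: ABAB ⇒ AC·CB·AC·CB
    A ↦ AC
    B ↦ CB
    C ↦ CC  (constrained at step 1)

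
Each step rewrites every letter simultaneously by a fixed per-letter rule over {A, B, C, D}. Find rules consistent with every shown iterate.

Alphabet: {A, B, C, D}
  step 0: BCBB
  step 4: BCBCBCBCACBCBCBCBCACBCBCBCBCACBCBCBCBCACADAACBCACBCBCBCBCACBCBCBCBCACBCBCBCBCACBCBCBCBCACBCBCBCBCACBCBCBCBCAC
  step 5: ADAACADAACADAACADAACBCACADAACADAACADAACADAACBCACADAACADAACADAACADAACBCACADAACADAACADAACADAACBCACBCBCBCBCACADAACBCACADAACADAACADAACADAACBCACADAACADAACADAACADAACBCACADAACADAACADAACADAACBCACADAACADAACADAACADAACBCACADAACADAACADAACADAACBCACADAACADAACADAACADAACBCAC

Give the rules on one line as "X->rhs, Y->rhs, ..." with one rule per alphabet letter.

A->BC, B->ADA, C->AC, D->BC

  step 4 ⇒ step 5: BCBCBCBCACBCBCBCBCACBCBCBCBCACBCBCBCBCACADAACBCACBCBCBCBCACBCBCBCBCACBCBCBCBCACBCBCBCBCACBCBCBCBCACBCBCBCBCAC ⇒ ADA·AC·ADA·AC·ADA·AC·ADA·AC·BC·AC·ADA·AC·ADA·AC·ADA·AC·ADA·AC·BC·AC·ADA·AC·ADA·AC·ADA·AC·ADA·AC·BC·AC·ADA·AC·ADA·AC·ADA·AC·ADA·AC·BC·AC·BC·BC·BC·BC·AC·ADA·AC·BC·AC·ADA·AC·ADA·AC·ADA·AC·ADA·AC·BC·AC·ADA·AC·ADA·AC·ADA·AC·ADA·AC·BC·AC·ADA·AC·ADA·AC·ADA·AC·ADA·AC·BC·AC·ADA·AC·ADA·AC·ADA·AC·ADA·AC·BC·AC·ADA·AC·ADA·AC·ADA·AC·ADA·AC·BC·AC·ADA·AC·ADA·AC·ADA·AC·ADA·AC·BC·AC
    A ↦ BC
    B ↦ ADA
    C ↦ AC
    D ↦ BC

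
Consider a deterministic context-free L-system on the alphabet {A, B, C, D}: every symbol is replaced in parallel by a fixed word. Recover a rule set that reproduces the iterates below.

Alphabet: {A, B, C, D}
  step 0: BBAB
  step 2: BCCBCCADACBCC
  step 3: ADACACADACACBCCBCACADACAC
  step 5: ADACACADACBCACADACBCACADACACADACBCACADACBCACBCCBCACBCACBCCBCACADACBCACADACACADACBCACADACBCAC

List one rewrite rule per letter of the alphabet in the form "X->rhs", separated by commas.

A->BC, B->AD, C->AC, D->C

  step 2 ⇒ step 3: BCCBCCADACBCC ⇒ AD·AC·AC·AD·AC·AC·BC·C·BC·AC·AD·AC·AC
    A ↦ BC
    B ↦ AD
    C ↦ AC
    D ↦ C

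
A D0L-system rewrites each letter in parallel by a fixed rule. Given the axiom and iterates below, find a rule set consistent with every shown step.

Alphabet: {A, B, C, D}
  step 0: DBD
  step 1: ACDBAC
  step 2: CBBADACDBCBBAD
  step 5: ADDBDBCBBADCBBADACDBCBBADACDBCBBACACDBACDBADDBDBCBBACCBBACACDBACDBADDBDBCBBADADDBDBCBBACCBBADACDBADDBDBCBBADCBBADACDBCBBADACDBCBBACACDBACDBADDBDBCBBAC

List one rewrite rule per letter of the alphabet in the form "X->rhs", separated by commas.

A->CBB, B->DB, C->AD, D->AC

  step 1 ⇒ step 2: ACDBAC ⇒ CBB·AD·AC·DB·CBB·AD
    A ↦ CBB
    B ↦ DB
    C ↦ AD
    D ↦ AC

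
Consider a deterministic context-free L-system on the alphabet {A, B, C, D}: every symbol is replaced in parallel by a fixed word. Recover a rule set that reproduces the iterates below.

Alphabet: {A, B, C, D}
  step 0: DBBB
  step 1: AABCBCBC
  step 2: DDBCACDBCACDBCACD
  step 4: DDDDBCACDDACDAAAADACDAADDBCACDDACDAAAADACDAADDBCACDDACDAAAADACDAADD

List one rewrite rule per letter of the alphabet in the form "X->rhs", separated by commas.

A->D, B->BC, C->ACD, D->AA

  step 1 ⇒ step 2: AABCBCBC ⇒ D·D·BC·ACD·BC·ACD·BC·ACD
    A ↦ D
    B ↦ BC
    C ↦ ACD
  step 0 ⇒ step 1: DBBB ⇒ AA·BC·BC·BC
    D ↦ AA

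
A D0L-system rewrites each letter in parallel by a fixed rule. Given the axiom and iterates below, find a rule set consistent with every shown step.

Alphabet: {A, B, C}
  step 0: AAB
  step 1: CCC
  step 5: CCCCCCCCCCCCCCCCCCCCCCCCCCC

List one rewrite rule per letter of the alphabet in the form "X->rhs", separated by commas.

  step 0 ⇒ step 1: AAB ⇒ C·C·C
    A ↦ C
    B ↦ C
    C ↦ BAB  (constrained at step 1)

A->C, B->C, C->BAB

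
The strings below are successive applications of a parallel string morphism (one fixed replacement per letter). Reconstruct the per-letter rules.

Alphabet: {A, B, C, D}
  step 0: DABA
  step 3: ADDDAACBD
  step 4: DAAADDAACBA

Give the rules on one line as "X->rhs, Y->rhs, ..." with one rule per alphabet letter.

  step 3 ⇒ step 4: ADDDAACBD ⇒ D·A·A·A·D·D·AA·CB·A
    A ↦ D
    B ↦ CB
    C ↦ AA
    D ↦ A

A->D, B->CB, C->AA, D->A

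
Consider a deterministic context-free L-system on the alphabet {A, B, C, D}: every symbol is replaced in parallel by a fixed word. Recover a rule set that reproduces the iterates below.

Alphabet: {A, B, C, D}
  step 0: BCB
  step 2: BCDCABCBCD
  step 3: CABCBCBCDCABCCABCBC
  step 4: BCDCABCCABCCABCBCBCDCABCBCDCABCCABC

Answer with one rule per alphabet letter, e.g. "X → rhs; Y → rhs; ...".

A->D, B->CA, C->BC, D->BC

  step 3 ⇒ step 4: CABCBCBCDCABCCABCBC ⇒ BC·D·CA·BC·CA·BC·CA·BC·BC·BC·D·CA·BC·BC·D·CA·BC·CA·BC
    A ↦ D
    B ↦ CA
    C ↦ BC
    D ↦ BC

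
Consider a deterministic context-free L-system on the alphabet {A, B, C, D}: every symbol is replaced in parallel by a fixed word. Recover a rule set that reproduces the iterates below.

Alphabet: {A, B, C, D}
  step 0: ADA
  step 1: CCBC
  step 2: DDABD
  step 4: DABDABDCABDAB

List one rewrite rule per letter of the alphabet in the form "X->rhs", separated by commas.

A->C, B->AB, C->D, D->CB

  step 1 ⇒ step 2: CCBC ⇒ D·D·AB·D
    B ↦ AB
    C ↦ D
  step 0 ⇒ step 1: ADA ⇒ C·CB·C
    A ↦ C
  step 0 ⇒ step 1: ADA ⇒ C·CB·C
    D ↦ CB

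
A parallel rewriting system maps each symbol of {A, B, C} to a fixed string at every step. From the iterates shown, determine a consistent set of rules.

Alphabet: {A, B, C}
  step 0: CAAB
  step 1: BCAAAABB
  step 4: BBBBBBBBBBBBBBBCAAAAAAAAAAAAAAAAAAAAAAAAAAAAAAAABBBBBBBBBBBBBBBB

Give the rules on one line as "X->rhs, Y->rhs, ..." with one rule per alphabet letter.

  step 0 ⇒ step 1: CAAB ⇒ BC·AA·AA·BB
    A ↦ AA
    B ↦ BB
    C ↦ BC

A->AA, B->BB, C->BC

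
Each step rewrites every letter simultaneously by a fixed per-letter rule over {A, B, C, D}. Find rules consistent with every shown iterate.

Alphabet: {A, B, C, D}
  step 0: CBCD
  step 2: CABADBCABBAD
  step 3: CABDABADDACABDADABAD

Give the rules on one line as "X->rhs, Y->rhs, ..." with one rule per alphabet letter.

A->B, B->DA, C->CA, D->AD

  step 2 ⇒ step 3: CABADBCABBAD ⇒ CA·B·DA·B·AD·DA·CA·B·DA·DA·B·AD
    A ↦ B
    B ↦ DA
    C ↦ CA
    D ↦ AD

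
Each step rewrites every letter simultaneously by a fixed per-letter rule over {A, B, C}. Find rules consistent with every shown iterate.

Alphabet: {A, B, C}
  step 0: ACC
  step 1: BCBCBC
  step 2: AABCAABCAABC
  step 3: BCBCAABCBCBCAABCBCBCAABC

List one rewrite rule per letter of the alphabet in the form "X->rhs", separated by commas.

A->BC, B->AA, C->BC

  step 2 ⇒ step 3: AABCAABCAABC ⇒ BC·BC·AA·BC·BC·BC·AA·BC·BC·BC·AA·BC
    A ↦ BC
    B ↦ AA
    C ↦ BC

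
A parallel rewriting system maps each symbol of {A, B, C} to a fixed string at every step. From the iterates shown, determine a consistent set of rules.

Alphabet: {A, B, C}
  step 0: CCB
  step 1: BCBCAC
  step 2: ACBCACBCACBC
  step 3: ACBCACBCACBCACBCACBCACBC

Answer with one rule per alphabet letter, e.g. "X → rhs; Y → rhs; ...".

A->AC, B->AC, C->BC

  step 2 ⇒ step 3: ACBCACBCACBC ⇒ AC·BC·AC·BC·AC·BC·AC·BC·AC·BC·AC·BC
    A ↦ AC
    B ↦ AC
    C ↦ BC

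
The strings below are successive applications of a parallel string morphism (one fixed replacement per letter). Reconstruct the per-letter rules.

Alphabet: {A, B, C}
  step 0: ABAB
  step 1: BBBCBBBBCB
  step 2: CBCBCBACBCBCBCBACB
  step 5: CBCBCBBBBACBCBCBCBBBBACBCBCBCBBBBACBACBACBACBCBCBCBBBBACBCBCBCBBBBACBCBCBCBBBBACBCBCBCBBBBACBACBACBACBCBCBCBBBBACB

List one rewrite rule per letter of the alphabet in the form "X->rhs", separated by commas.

A->BBB, B->CB, C->A

  step 1 ⇒ step 2: BBBCBBBBCB ⇒ CB·CB·CB·A·CB·CB·CB·CB·A·CB
    B ↦ CB
    C ↦ A
  step 0 ⇒ step 1: ABAB ⇒ BBB·CB·BBB·CB
    A ↦ BBB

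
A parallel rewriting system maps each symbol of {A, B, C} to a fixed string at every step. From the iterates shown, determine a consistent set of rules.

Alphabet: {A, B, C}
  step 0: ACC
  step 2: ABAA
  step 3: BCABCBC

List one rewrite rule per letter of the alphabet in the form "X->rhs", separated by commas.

A->BC, B->A, C->B

  step 2 ⇒ step 3: ABAA ⇒ BC·A·BC·BC
    A ↦ BC
    B ↦ A
    C ↦ B  (constrained at step 0)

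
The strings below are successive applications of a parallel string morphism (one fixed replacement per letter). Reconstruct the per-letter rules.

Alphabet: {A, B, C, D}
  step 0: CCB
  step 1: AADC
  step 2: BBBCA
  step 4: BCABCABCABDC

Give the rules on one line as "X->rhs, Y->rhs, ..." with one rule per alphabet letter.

  step 1 ⇒ step 2: AADC ⇒ B·B·BC·A
    A ↦ B
    C ↦ A
    D ↦ BC
  step 0 ⇒ step 1: CCB ⇒ A·A·DC
    B ↦ DC

A->B, B->DC, C->A, D->BC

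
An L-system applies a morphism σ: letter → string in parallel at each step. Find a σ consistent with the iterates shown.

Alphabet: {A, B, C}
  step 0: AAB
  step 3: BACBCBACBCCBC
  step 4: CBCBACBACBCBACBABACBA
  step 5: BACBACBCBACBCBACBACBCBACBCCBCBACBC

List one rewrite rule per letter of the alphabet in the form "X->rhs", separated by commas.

  step 4 ⇒ step 5: CBCBACBACBCBACBABACBA ⇒ BA·C·BA·C·BC·BA·C·BC·BA·C·BA·C·BC·BA·C·BC·C·BC·BA·C·BC
    A ↦ BC
    B ↦ C
    C ↦ BA

A->BC, B->C, C->BA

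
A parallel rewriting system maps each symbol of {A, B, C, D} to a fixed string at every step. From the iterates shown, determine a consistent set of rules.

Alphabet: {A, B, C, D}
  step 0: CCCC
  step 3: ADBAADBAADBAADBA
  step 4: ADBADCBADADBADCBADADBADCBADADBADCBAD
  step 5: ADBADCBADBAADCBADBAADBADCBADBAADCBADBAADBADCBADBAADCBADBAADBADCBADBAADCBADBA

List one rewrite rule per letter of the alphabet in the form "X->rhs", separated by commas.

  step 4 ⇒ step 5: ADBADCBADADBADCBADADBADCBADADBADCBAD ⇒ AD·BA·DCB·AD·BA·A·DCB·AD·BA·AD·BA·DCB·AD·BA·A·DCB·AD·BA·AD·BA·DCB·AD·BA·A·DCB·AD·BA·AD·BA·DCB·AD·BA·A·DCB·AD·BA
    A ↦ AD
    B ↦ DCB
    C ↦ A
    D ↦ BA

A->AD, B->DCB, C->A, D->BA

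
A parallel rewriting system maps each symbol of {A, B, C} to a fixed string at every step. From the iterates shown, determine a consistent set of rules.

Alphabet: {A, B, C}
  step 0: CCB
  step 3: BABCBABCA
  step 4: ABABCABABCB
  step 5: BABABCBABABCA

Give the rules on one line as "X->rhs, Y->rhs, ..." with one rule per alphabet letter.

A->B, B->A, C->BC

  step 4 ⇒ step 5: ABABCABABCB ⇒ B·A·B·A·BC·B·A·B·A·BC·A
    A ↦ B
    B ↦ A
    C ↦ BC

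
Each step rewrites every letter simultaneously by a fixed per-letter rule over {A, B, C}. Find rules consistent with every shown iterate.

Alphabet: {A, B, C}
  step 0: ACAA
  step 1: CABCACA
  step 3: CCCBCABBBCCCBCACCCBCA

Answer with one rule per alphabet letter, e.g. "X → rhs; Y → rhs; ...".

A->CA, B->CCC, C->B

  step 0 ⇒ step 1: ACAA ⇒ CA·B·CA·CA
    A ↦ CA
    C ↦ B
    B ↦ CCC  (constrained at step 1)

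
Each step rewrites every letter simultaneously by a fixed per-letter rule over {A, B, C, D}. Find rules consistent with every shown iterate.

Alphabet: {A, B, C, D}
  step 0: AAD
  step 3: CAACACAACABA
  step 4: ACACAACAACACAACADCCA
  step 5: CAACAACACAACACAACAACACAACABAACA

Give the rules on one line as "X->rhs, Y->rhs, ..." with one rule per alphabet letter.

  step 4 ⇒ step 5: ACACAACAACACAACADCCA ⇒ CA·A·CA·A·CA·CA·A·CA·CA·A·CA·A·CA·CA·A·CA·B·A·A·CA
    A ↦ CA
    C ↦ A
    D ↦ B
  step 3 ⇒ step 4: CAACACAACABA ⇒ A·CA·CA·A·CA·A·CA·CA·A·CA·DC·CA
    B ↦ DC

A->CA, B->DC, C->A, D->B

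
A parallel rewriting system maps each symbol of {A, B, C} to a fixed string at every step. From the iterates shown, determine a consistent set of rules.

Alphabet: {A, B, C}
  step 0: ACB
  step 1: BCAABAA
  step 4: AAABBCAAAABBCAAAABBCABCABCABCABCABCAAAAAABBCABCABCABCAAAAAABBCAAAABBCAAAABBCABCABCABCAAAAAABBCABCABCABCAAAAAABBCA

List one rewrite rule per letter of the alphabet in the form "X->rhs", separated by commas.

A->BCA, B->AA, C->AB

  step 0 ⇒ step 1: ACB ⇒ BCA·AB·AA
    A ↦ BCA
    B ↦ AA
    C ↦ AB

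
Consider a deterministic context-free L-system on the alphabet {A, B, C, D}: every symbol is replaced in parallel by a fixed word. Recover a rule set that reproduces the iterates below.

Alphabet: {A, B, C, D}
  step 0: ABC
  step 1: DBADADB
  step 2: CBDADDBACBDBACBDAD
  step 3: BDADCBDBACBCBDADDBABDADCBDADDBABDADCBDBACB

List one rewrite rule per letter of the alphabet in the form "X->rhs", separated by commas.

  step 2 ⇒ step 3: CBDADDBACBDBACBDAD ⇒ B·DAD·CB·DBA·CB·CB·DAD·DBA·B·DAD·CB·DAD·DBA·B·DAD·CB·DBA·CB
    A ↦ DBA
    B ↦ DAD
    C ↦ B
    D ↦ CB

A->DBA, B->DAD, C->B, D->CB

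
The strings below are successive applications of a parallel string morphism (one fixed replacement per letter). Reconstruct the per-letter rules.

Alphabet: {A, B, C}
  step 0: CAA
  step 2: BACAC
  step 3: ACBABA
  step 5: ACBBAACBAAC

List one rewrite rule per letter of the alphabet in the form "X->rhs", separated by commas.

  step 2 ⇒ step 3: BACAC ⇒ AC·B·A·B·A
    A ↦ B
    B ↦ AC
    C ↦ A

A->B, B->AC, C->A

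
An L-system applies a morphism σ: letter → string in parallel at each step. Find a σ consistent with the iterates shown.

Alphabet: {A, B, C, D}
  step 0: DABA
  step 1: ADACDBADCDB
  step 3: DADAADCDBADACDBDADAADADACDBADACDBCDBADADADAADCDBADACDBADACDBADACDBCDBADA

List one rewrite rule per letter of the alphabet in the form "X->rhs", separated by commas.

A->CDB, B->AD, C->D, D->ADA

  step 0 ⇒ step 1: DABA ⇒ ADA·CDB·AD·CDB
    A ↦ CDB
    B ↦ AD
    D ↦ ADA
    C ↦ D  (constrained at step 1)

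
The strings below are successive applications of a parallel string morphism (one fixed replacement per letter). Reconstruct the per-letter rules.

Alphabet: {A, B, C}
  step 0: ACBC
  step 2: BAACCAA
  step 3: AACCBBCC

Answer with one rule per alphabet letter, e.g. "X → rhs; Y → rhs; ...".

  step 2 ⇒ step 3: BAACCAA ⇒ AA·C·C·B·B·C·C
    A ↦ C
    B ↦ AA
    C ↦ B

A->C, B->AA, C->B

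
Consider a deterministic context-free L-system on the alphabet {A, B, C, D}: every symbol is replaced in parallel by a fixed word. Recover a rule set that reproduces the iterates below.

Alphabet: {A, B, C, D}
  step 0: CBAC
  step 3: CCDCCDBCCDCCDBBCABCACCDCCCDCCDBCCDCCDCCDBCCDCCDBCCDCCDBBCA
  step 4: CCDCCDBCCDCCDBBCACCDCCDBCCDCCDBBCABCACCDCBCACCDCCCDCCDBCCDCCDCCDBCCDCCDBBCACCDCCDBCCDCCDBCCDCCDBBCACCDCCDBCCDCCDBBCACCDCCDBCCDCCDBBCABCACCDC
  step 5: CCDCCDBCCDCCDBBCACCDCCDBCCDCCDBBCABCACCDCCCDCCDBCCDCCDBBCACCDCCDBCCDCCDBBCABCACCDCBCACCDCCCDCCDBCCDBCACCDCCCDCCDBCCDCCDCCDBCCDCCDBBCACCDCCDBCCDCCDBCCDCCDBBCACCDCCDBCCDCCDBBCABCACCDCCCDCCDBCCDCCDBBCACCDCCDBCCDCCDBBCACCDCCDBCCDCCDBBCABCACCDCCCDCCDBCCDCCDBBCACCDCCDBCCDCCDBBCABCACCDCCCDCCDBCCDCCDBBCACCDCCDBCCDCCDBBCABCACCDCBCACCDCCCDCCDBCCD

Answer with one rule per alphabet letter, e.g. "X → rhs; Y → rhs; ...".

  step 4 ⇒ step 5: CCDCCDBCCDCCDBBCACCDCCDBCCDCCDBBCABCACCDCBCACCDCCCDCCDBCCDCCDCCDBCCDCCDBBCACCDCCDBCCDCCDBCCDCCDBBCACCDCCDBCCDCCDBBCACCDCCDBCCDCCDBBCABCACCDC ⇒ CCD·CCD·B·CCD·CCD·B·BCA·CCD·CCD·B·CCD·CCD·B·BCA·BCA·CCD·C·CCD·CCD·B·CCD·CCD·B·BCA·CCD·CCD·B·CCD·CCD·B·BCA·BCA·CCD·C·BCA·CCD·C·CCD·CCD·B·CCD·BCA·CCD·C·CCD·CCD·B·CCD·CCD·CCD·B·CCD·CCD·B·BCA·CCD·CCD·B·CCD·CCD·B·CCD·CCD·B·BCA·CCD·CCD·B·CCD·CCD·B·BCA·BCA·CCD·C·CCD·CCD·B·CCD·CCD·B·BCA·CCD·CCD·B·CCD·CCD·B·BCA·CCD·CCD·B·CCD·CCD·B·BCA·BCA·CCD·C·CCD·CCD·B·CCD·CCD·B·BCA·CCD·CCD·B·CCD·CCD·B·BCA·BCA·CCD·C·CCD·CCD·B·CCD·CCD·B·BCA·CCD·CCD·B·CCD·CCD·B·BCA·BCA·CCD·C·BCA·CCD·C·CCD·CCD·B·CCD
    A ↦ C
    B ↦ BCA
    C ↦ CCD
    D ↦ B

A->C, B->BCA, C->CCD, D->B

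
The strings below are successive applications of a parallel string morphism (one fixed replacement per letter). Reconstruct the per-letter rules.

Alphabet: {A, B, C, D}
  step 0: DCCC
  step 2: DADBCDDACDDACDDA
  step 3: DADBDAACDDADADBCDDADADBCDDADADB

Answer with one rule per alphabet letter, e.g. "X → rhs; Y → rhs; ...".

  step 2 ⇒ step 3: DADBCDDACDDACDDA ⇒ DA·DB·DA·A·CD·DA·DA·DB·CD·DA·DA·DB·CD·DA·DA·DB
    A ↦ DB
    B ↦ A
    C ↦ CD
    D ↦ DA

A->DB, B->A, C->CD, D->DA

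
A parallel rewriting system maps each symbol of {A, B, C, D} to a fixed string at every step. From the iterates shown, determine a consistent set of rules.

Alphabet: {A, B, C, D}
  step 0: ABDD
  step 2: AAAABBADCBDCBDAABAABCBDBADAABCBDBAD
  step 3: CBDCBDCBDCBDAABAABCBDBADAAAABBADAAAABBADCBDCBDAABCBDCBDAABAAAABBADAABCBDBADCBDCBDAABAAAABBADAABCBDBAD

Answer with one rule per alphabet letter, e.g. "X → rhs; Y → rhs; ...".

A->CBD, B->AAB, C->AA, D->BAD

  step 2 ⇒ step 3: AAAABBADCBDCBDAABAABCBDBADAABCBDBAD ⇒ CBD·CBD·CBD·CBD·AAB·AAB·CBD·BAD·AA·AAB·BAD·AA·AAB·BAD·CBD·CBD·AAB·CBD·CBD·AAB·AA·AAB·BAD·AAB·CBD·BAD·CBD·CBD·AAB·AA·AAB·BAD·AAB·CBD·BAD
    A ↦ CBD
    B ↦ AAB
    C ↦ AA
    D ↦ BAD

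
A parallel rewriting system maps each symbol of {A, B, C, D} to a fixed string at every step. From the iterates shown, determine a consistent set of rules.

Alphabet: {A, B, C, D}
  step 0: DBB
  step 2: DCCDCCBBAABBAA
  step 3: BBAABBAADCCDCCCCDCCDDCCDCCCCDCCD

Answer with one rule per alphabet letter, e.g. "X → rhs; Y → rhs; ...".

A->CCD, B->DCC, C->A, D->BB

  step 2 ⇒ step 3: DCCDCCBBAABBAA ⇒ BB·A·A·BB·A·A·DCC·DCC·CCD·CCD·DCC·DCC·CCD·CCD
    A ↦ CCD
    B ↦ DCC
    C ↦ A
    D ↦ BB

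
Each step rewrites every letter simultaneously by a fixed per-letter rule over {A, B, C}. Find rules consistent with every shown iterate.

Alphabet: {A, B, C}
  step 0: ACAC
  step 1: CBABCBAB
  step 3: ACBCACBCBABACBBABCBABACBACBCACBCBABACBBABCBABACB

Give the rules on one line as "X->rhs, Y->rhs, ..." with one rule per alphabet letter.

A->C, B->ACB, C->BAB

  step 0 ⇒ step 1: ACAC ⇒ C·BAB·C·BAB
    A ↦ C
    C ↦ BAB
    B ↦ ACB  (constrained at step 1)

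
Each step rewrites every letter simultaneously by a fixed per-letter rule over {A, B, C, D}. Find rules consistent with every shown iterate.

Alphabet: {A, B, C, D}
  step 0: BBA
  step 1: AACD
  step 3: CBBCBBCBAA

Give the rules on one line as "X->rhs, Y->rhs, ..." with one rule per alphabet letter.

A->CD, B->A, C->CB, D->B

  step 0 ⇒ step 1: BBA ⇒ A·A·CD
    A ↦ CD
    B ↦ A
    C ↦ CB  (constrained at step 1)
    D ↦ B  (constrained at step 1)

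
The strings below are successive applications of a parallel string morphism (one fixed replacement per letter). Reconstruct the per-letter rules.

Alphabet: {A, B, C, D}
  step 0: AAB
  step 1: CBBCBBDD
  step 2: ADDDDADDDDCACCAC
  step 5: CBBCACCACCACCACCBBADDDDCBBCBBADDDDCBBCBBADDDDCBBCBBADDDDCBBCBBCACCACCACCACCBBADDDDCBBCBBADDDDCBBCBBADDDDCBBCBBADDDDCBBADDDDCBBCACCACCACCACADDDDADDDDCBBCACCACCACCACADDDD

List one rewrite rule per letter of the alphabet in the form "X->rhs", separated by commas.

A->CBB, B->DD, C->A, D->CAC

  step 1 ⇒ step 2: CBBCBBDD ⇒ A·DD·DD·A·DD·DD·CAC·CAC
    B ↦ DD
    C ↦ A
    D ↦ CAC
  step 0 ⇒ step 1: AAB ⇒ CBB·CBB·DD
    A ↦ CBB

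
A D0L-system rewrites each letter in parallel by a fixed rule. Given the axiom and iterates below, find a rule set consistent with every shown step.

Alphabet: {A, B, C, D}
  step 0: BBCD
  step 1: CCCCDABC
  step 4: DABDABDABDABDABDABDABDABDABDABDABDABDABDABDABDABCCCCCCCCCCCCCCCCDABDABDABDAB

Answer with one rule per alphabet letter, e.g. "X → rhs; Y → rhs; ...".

  step 0 ⇒ step 1: BBCD ⇒ CC·CC·DAB·C
    B ↦ CC
    C ↦ DAB
    D ↦ C
    A ↦ C  (constrained at step 1)

A->C, B->CC, C->DAB, D->C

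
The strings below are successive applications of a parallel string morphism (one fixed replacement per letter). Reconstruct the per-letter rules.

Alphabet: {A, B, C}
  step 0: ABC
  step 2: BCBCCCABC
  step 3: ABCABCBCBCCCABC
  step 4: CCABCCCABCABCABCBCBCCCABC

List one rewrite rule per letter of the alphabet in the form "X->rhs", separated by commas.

  step 3 ⇒ step 4: ABCABCBCBCCCABC ⇒ CC·A·BC·CC·A·BC·A·BC·A·BC·BC·BC·CC·A·BC
    A ↦ CC
    B ↦ A
    C ↦ BC

A->CC, B->A, C->BC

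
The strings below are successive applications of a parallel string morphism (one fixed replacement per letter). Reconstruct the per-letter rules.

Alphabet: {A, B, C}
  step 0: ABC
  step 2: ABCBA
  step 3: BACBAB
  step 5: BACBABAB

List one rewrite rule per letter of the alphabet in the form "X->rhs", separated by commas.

A->B, B->A, C->CB

  step 2 ⇒ step 3: ABCBA ⇒ B·A·CB·A·B
    A ↦ B
    B ↦ A
    C ↦ CB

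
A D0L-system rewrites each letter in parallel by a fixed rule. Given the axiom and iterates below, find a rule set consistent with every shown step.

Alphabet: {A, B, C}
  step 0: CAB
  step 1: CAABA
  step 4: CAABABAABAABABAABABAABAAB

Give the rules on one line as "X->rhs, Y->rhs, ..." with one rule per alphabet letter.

  step 0 ⇒ step 1: CAB ⇒ CA·AB·A
    A ↦ AB
    B ↦ A
    C ↦ CA

A->AB, B->A, C->CA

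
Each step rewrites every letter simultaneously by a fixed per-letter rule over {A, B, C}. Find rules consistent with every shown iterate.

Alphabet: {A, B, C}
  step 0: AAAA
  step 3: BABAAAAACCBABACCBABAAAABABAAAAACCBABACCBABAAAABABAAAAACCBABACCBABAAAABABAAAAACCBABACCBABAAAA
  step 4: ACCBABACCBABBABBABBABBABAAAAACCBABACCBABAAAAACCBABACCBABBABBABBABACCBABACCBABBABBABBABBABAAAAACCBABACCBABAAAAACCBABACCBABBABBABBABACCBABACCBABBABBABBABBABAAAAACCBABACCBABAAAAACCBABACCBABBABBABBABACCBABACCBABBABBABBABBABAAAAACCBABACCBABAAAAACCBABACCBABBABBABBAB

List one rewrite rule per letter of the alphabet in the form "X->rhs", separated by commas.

  step 3 ⇒ step 4: BABAAAAACCBABACCBABAAAABABAAAAACCBABACCBABAAAABABAAAAACCBABACCBABAAAABABAAAAACCBABACCBABAAAA ⇒ ACC·BAB·ACC·BAB·BAB·BAB·BAB·BAB·AA·AA·ACC·BAB·ACC·BAB·AA·AA·ACC·BAB·ACC·BAB·BAB·BAB·BAB·ACC·BAB·ACC·BAB·BAB·BAB·BAB·BAB·AA·AA·ACC·BAB·ACC·BAB·AA·AA·ACC·BAB·ACC·BAB·BAB·BAB·BAB·ACC·BAB·ACC·BAB·BAB·BAB·BAB·BAB·AA·AA·ACC·BAB·ACC·BAB·AA·AA·ACC·BAB·ACC·BAB·BAB·BAB·BAB·ACC·BAB·ACC·BAB·BAB·BAB·BAB·BAB·AA·AA·ACC·BAB·ACC·BAB·AA·AA·ACC·BAB·ACC·BAB·BAB·BAB·BAB
    A ↦ BAB
    B ↦ ACC
    C ↦ AA

A->BAB, B->ACC, C->AA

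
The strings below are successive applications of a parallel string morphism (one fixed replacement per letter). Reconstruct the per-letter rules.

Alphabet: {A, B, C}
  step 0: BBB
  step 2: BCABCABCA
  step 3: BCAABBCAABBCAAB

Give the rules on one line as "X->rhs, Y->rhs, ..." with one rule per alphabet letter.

  step 2 ⇒ step 3: BCABCABCA ⇒ BC·A·AB·BC·A·AB·BC·A·AB
    A ↦ AB
    B ↦ BC
    C ↦ A

A->AB, B->BC, C->A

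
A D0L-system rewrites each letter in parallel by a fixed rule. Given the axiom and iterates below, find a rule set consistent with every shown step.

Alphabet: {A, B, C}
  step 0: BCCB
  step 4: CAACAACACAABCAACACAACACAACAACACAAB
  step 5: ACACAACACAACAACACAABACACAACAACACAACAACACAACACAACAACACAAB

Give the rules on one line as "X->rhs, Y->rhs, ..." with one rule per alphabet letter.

  step 4 ⇒ step 5: CAACAACACAABCAACACAACACAACAACACAAB ⇒ A·CA·CA·A·CA·CA·A·CA·A·CA·CA·AB·A·CA·CA·A·CA·A·CA·CA·A·CA·A·CA·CA·A·CA·CA·A·CA·A·CA·CA·AB
    A ↦ CA
    B ↦ AB
    C ↦ A

A->CA, B->AB, C->A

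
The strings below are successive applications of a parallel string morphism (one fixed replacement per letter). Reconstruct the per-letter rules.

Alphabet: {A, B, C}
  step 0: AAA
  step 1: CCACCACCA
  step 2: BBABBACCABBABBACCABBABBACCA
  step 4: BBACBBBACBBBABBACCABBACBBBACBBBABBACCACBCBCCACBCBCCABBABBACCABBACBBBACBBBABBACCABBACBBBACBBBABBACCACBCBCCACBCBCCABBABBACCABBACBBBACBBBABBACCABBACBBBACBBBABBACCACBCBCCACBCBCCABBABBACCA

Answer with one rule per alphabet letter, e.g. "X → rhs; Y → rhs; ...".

A->CCA, B->CB, C->BBA

  step 1 ⇒ step 2: CCACCACCA ⇒ BBA·BBA·CCA·BBA·BBA·CCA·BBA·BBA·CCA
    A ↦ CCA
    C ↦ BBA
    B ↦ CB  (constrained at step 2)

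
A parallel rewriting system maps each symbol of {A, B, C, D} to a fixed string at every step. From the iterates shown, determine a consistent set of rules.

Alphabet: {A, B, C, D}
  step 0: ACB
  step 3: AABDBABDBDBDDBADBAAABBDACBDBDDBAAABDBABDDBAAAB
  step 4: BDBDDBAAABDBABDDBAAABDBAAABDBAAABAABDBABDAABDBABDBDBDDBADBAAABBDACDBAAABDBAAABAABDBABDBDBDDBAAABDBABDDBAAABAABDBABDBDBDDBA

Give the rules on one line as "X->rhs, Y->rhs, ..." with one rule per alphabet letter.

A->BD, B->DBA, C->AC, D->AAB

  step 3 ⇒ step 4: AABDBABDBDBDDBADBAAABBDACBDBDDBAAABDBABDDBAAAB ⇒ BD·BD·DBA·AAB·DBA·BD·DBA·AAB·DBA·AAB·DBA·AAB·AAB·DBA·BD·AAB·DBA·BD·BD·BD·DBA·DBA·AAB·BD·AC·DBA·AAB·DBA·AAB·AAB·DBA·BD·BD·BD·DBA·AAB·DBA·BD·DBA·AAB·AAB·DBA·BD·BD·BD·DBA
    A ↦ BD
    B ↦ DBA
    C ↦ AC
    D ↦ AAB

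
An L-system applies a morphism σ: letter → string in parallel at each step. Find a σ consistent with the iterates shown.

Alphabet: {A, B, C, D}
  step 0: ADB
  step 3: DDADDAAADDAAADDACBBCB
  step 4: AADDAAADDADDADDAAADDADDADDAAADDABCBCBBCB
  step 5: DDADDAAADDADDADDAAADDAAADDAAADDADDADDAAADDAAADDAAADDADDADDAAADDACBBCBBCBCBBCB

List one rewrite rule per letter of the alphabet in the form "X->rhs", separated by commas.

  step 4 ⇒ step 5: AADDAAADDADDADDAAADDADDADDAAADDABCBCBBCB ⇒ DDA·DDA·A·A·DDA·DDA·DDA·A·A·DDA·A·A·DDA·A·A·DDA·DDA·DDA·A·A·DDA·A·A·DDA·A·A·DDA·DDA·DDA·A·A·DDA·CB·B·CB·B·CB·CB·B·CB
    A ↦ DDA
    B ↦ CB
    C ↦ B
    D ↦ A

A->DDA, B->CB, C->B, D->A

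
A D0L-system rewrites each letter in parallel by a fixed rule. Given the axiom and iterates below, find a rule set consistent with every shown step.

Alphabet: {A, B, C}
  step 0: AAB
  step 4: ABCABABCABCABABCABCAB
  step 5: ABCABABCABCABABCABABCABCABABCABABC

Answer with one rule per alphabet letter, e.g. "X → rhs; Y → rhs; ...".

A->AB, B->C, C->AB

  step 4 ⇒ step 5: ABCABABCABCABABCABCAB ⇒ AB·C·AB·AB·C·AB·C·AB·AB·C·AB·AB·C·AB·C·AB·AB·C·AB·AB·C
    A ↦ AB
    B ↦ C
    C ↦ AB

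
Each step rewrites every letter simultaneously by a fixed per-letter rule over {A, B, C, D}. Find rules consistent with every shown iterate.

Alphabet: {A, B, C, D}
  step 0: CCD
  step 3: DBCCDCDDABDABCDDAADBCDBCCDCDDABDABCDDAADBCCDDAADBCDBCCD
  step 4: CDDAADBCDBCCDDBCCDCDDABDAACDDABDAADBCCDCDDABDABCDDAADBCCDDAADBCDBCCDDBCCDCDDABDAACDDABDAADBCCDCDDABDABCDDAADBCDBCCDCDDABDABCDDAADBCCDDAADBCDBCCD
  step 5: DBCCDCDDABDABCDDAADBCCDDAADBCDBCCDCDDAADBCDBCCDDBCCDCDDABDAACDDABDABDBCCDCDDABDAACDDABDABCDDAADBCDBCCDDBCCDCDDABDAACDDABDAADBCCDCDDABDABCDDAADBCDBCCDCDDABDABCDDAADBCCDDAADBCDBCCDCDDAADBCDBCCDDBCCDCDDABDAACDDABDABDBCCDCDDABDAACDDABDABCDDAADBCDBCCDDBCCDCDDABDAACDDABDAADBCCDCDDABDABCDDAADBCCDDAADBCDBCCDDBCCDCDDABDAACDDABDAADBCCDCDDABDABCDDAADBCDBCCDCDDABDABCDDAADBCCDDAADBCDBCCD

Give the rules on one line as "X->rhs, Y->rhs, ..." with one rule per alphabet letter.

A->DAB, B->DAA, C->DBC, D->CD

  step 4 ⇒ step 5: CDDAADBCDBCCDDBCCDCDDABDAACDDABDAADBCCDCDDABDABCDDAADBCCDDAADBCDBCCDDBCCDCDDABDAACDDABDAADBCCDCDDABDABCDDAADBCDBCCDCDDABDABCDDAADBCCDDAADBCDBCCD ⇒ DBC·CD·CD·DAB·DAB·CD·DAA·DBC·CD·DAA·DBC·DBC·CD·CD·DAA·DBC·DBC·CD·DBC·CD·CD·DAB·DAA·CD·DAB·DAB·DBC·CD·CD·DAB·DAA·CD·DAB·DAB·CD·DAA·DBC·DBC·CD·DBC·CD·CD·DAB·DAA·CD·DAB·DAA·DBC·CD·CD·DAB·DAB·CD·DAA·DBC·DBC·CD·CD·DAB·DAB·CD·DAA·DBC·CD·DAA·DBC·DBC·CD·CD·DAA·DBC·DBC·CD·DBC·CD·CD·DAB·DAA·CD·DAB·DAB·DBC·CD·CD·DAB·DAA·CD·DAB·DAB·CD·DAA·DBC·DBC·CD·DBC·CD·CD·DAB·DAA·CD·DAB·DAA·DBC·CD·CD·DAB·DAB·CD·DAA·DBC·CD·DAA·DBC·DBC·CD·DBC·CD·CD·DAB·DAA·CD·DAB·DAA·DBC·CD·CD·DAB·DAB·CD·DAA·DBC·DBC·CD·CD·DAB·DAB·CD·DAA·DBC·CD·DAA·DBC·DBC·CD
    A ↦ DAB
    B ↦ DAA
    C ↦ DBC
    D ↦ CD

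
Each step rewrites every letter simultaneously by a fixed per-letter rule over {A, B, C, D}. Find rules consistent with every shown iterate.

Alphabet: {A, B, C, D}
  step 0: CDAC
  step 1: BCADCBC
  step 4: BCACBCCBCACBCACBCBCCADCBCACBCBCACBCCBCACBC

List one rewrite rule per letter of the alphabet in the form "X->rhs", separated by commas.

A->C, B->AC, C->BC, D->AD

  step 0 ⇒ step 1: CDAC ⇒ BC·AD·C·BC
    A ↦ C
    C ↦ BC
    D ↦ AD
    B ↦ AC  (constrained at step 1)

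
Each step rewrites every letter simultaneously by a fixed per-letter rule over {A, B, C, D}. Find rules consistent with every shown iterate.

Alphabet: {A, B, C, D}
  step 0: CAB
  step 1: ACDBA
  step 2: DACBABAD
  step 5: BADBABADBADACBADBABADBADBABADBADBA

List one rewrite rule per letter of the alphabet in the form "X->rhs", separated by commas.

A->D, B->BA, C->AC, D->BA

  step 1 ⇒ step 2: ACDBA ⇒ D·AC·BA·BA·D
    A ↦ D
    B ↦ BA
    C ↦ AC
    D ↦ BA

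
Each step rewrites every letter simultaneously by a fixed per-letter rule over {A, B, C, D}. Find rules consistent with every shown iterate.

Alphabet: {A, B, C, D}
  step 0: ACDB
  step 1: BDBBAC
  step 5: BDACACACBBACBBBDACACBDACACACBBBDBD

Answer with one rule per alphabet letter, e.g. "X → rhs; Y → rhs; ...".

  step 0 ⇒ step 1: ACDB ⇒ B·D·BB·AC
    A ↦ B
    B ↦ AC
    C ↦ D
    D ↦ BB

A->B, B->AC, C->D, D->BB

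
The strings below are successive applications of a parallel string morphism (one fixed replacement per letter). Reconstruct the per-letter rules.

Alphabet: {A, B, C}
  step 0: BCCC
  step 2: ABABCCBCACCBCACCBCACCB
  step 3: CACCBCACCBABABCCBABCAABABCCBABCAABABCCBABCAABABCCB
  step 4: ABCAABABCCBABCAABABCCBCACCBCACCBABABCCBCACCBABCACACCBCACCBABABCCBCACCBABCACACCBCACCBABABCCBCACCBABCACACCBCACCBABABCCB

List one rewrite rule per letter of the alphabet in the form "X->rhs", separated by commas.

A->CA, B->CCB, C->AB

  step 3 ⇒ step 4: CACCBCACCBABABCCBABCAABABCCBABCAABABCCBABCAABABCCB ⇒ AB·CA·AB·AB·CCB·AB·CA·AB·AB·CCB·CA·CCB·CA·CCB·AB·AB·CCB·CA·CCB·AB·CA·CA·CCB·CA·CCB·AB·AB·CCB·CA·CCB·AB·CA·CA·CCB·CA·CCB·AB·AB·CCB·CA·CCB·AB·CA·CA·CCB·CA·CCB·AB·AB·CCB
    A ↦ CA
    B ↦ CCB
    C ↦ AB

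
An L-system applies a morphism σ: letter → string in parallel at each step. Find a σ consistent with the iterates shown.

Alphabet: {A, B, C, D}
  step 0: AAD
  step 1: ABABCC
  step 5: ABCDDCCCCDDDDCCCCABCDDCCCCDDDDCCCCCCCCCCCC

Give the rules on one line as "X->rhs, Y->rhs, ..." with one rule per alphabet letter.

A->AB, B->CD, C->D, D->CC

  step 0 ⇒ step 1: AAD ⇒ AB·AB·CC
    A ↦ AB
    D ↦ CC
    B ↦ CD  (constrained at step 1)
    C ↦ D  (constrained at step 1)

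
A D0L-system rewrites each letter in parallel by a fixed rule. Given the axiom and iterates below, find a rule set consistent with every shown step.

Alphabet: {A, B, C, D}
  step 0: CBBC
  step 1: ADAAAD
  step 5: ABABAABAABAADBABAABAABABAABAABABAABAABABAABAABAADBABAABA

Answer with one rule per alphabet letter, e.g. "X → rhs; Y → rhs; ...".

A->BA, B->A, C->AD, D->CA

  step 0 ⇒ step 1: CBBC ⇒ AD·A·A·AD
    B ↦ A
    C ↦ AD
    A ↦ BA  (constrained at step 1)
    D ↦ CA  (constrained at step 1)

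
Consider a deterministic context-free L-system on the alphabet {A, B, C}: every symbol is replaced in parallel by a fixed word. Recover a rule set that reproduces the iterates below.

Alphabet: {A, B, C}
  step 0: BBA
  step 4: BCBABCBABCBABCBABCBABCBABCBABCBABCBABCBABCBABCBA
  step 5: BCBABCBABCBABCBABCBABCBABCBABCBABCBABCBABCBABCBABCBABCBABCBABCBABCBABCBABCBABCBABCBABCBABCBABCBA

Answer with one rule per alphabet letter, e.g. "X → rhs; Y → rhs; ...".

  step 4 ⇒ step 5: BCBABCBABCBABCBABCBABCBABCBABCBABCBABCBABCBABCBA ⇒ BC·BA·BC·BA·BC·BA·BC·BA·BC·BA·BC·BA·BC·BA·BC·BA·BC·BA·BC·BA·BC·BA·BC·BA·BC·BA·BC·BA·BC·BA·BC·BA·BC·BA·BC·BA·BC·BA·BC·BA·BC·BA·BC·BA·BC·BA·BC·BA
    A ↦ BA
    B ↦ BC
    C ↦ BA

A->BA, B->BC, C->BA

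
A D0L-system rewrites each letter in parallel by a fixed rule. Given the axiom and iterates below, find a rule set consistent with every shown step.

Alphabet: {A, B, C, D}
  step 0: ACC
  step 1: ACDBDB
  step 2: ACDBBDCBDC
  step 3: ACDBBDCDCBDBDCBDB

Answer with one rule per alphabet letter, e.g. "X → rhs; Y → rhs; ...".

A->AC, B->DC, C->DB, D->B

  step 2 ⇒ step 3: ACDBBDCBDC ⇒ AC·DB·B·DC·DC·B·DB·DC·B·DB
    A ↦ AC
    B ↦ DC
    C ↦ DB
    D ↦ B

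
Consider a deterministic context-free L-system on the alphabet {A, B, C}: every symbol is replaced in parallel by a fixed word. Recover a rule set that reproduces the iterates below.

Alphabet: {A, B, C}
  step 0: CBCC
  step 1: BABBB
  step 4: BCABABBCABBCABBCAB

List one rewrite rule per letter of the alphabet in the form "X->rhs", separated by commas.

  step 0 ⇒ step 1: CBCC ⇒ B·AB·B·B
    B ↦ AB
    C ↦ B
    A ↦ C  (constrained at step 1)

A->C, B->AB, C->B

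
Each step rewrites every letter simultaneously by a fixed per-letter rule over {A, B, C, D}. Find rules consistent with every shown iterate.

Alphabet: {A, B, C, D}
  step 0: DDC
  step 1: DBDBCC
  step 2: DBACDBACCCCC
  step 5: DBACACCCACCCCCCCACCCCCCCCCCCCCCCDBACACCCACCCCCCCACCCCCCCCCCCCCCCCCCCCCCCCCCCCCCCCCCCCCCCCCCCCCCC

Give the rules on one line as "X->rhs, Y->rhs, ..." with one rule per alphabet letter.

  step 1 ⇒ step 2: DBDBCC ⇒ DB·AC·DB·AC·CC·CC
    B ↦ AC
    C ↦ CC
    D ↦ DB
    A ↦ AC  (constrained at step 2)

A->AC, B->AC, C->CC, D->DB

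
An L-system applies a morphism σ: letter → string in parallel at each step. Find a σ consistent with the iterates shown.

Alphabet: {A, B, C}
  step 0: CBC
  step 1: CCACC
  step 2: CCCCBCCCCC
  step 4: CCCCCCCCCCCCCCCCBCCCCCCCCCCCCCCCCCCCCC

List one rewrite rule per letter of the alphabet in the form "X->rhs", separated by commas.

  step 1 ⇒ step 2: CCACC ⇒ CC·CC·BC·CC·CC
    A ↦ BC
    C ↦ CC
  step 0 ⇒ step 1: CBC ⇒ CC·A·CC
    B ↦ A

A->BC, B->A, C->CC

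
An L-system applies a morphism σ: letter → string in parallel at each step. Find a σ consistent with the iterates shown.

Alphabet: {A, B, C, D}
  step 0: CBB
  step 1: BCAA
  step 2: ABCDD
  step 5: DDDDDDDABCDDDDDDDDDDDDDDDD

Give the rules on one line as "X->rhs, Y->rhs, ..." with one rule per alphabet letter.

  step 1 ⇒ step 2: BCAA ⇒ A·BC·D·D
    A ↦ D
    B ↦ A
    C ↦ BC
    D ↦ DD  (constrained at step 2)

A->D, B->A, C->BC, D->DD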